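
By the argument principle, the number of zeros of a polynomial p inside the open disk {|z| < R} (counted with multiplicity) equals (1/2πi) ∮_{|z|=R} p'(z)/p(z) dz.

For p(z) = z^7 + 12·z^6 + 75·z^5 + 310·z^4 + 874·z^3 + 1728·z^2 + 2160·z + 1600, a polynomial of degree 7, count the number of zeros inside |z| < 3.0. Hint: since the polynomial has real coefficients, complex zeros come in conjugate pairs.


The zeros of p are: (-1 + 2i), (-1 - 2i), (-1 + 3i), (-1 - 3i), (-2 + 2i), (-2 - 2i), -4.
Their magnitudes are: 2.236, 2.236, 3.162, 3.162, 2.828, 2.828, 4.
Zeros with |z| < R = 3.0: (-1 + 2i), (-1 - 2i), (-2 + 2i), (-2 - 2i).
Count = 4.
By the argument principle, (1/2πi) ∮_{|z|=R} p'(z)/p(z) dz equals exactly this count.

Number of zeros inside |z| < 3.0: 4.


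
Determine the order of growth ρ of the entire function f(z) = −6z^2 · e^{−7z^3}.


M(r) = max_{|z|=r} |-6|·|z|^2·|e^{−7z^3}| = 6·r^2 · e^{7r^3} (the factors attain their maxima compatibly on |z|=r). Then log M(r) = log 6 + 2·log r + 7r^3, dominated by the last term, so log log M(r) ~ 3·log r. The polynomial factor -6z^2 contributes only a log r term and does not affect the order. ρ = 3.
Therefore ρ = 3.

Order ρ = 3.


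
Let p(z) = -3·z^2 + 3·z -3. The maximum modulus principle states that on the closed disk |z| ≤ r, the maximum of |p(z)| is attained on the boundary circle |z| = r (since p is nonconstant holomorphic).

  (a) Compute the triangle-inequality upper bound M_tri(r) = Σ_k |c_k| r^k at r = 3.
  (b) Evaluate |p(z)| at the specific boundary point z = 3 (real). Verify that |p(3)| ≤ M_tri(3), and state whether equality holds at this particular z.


Coefficients: c_0 = -3, c_1 = 3, c_2 = -3. Radius r = 3.
Part (a). Triangle bound: M_tri(r) = Σ_k |c_k| r^k
  = |-3|·3^0 + |3|·3^1 + |-3|·3^2
  = 3 + 9 + 27 = 39.
This bounds M(r) := max_{|z|=r} |p(z)| from above; equality holds iff all terms c_k z^k can be made to align in phase at a single z on |z|=r.
Part (b). At z = 3 (real, on the circle |z| = r):
  p(3) = (-3)·3^0 + (3)·3^1 + (-3)·3^2 = -21.
  |p(3)| = 21.
Check: |p(3)| = 21 ≤ 39 = M_tri(3). ✓ Equality does not hold at z = 3 (the coefficients have mixed signs, so the terms do not all align in phase there).

M_tri(3) = 39; |p(3)| = 21; equality at z=3: no.


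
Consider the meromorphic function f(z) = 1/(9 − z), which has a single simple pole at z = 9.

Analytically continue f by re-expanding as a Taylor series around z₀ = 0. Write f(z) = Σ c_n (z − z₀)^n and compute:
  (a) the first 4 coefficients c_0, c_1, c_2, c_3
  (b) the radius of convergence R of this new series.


Let w = z − z₀, so z = z₀ + w.
Then 9 − z = 9 − (z₀ + w) = (9 − z₀) − w = 9 − w.
f(z) = 1/(9 − w) = (1/(9)) · 1/(1 − w/(9)) = Σ_{n≥0} w^n / (9)^(n+1).
So c_n = 1/(9)^(n+1):
  c_0 = 1/(9)^1 = 1/9.
  c_1 = 1/(9)^2 = 1/81.
  c_2 = 1/(9)^3 = 1/729.
  c_3 = 1/(9)^4 = 1/6561.
The series is valid for |w/d| < 1, i.e. |z − z₀| < |d|.
Radius of convergence: R = |9 − z₀| = |9| = 9 (distance from z₀ to the singularity z = 9).

c_0 = 1/9, c_1 = 1/81, c_2 = 1/729, c_3 = 1/6561; R = 9.


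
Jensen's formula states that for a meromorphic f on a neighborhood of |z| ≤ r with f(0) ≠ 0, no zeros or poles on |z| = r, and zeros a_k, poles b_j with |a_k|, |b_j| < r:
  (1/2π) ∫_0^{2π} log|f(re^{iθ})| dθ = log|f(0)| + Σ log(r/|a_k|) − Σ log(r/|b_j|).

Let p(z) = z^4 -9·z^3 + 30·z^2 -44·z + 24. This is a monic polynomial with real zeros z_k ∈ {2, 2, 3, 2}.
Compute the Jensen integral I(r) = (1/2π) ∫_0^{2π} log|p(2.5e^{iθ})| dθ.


Zeros: 2, 2, 2, 3; r = 2.5.
Inside |z| < r: 2, 2, 2. Outside (|z| ≥ r): 3.
p(0) = 24, so log|p(0)| = log(24) = 3.1781.
Apply Jensen: I(r) = log|p(0)| + Σ_k log(r/|z_k|), summed over zeros inside |z| < r.
  log(r/|z_k|) for z_k = 2: log(2.5/2) = 0.2231
  log(r/|z_k|) for z_k = 2: log(2.5/2) = 0.2231
  log(r/|z_k|) for z_k = 2: log(2.5/2) = 0.2231
  Outside zeros (3) contribute nothing to the Jensen sum.
Sum over inside zeros: 0.6694.
I(r) = log|p(0)| + (inside sum) = 3.1781 + 0.6694 = 3.8475.
Note: since some zeros are outside |z| ≤ r, the simplified n·log(r) form does NOT apply — only the inside zeros contribute.

I(r) ≈ 3.8475.


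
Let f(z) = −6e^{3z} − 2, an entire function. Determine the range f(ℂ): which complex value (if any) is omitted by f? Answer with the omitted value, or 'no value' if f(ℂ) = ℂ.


Little Picard bounds the complement of f(ℂ) to at most one point.
e^{3z} is never zero on ℂ, so -6·e^{3z} takes every value in ℂ ∖ {0}. Adding -2 shifts the range to ℂ ∖ {-2}. Thus f omits exactly the value -2.

Omitted value: -2.


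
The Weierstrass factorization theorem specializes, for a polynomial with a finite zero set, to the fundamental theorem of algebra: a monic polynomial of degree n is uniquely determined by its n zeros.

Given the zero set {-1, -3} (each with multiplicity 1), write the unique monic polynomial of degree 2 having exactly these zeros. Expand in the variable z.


The polynomial is p(z) = ∏_{α ∈ S} (z − α), where S = {-1, -3}.
Expanding the product yields: p(z) = z^2 + 4·z + 3.
The resulting polynomial has degree 2 and real coefficients as required.

p(z) = z^2 + 4·z + 3.


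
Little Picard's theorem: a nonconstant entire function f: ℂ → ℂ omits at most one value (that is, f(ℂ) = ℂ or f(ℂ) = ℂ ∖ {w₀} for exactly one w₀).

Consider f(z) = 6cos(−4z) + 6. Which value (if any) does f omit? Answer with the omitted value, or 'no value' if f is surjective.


Little Picard bounds the complement of f(ℂ) to at most one point.
cos is entire and surjective onto ℂ: for every w ∈ ℂ, cos(ζ) = w has a solution ζ ∈ ℂ (e.g., via the complex inverse arccos). With ζ = −4z this gives z = ζ/(-4). Then 6·cos(−4z) takes every value in 6·ℂ = ℂ, and adding 6 is a bijection of ℂ. So f is surjective and omits no value. (Note: only on the real line is cos bounded by [−1, 1].)

Omitted value: no value.


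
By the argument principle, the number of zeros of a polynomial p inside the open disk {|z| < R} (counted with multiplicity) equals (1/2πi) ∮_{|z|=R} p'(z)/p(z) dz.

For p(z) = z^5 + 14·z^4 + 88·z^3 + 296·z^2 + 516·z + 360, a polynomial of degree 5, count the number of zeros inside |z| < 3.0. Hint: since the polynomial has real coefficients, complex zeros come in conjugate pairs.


The zeros of p are: (-3 + 3i), (-3 - 3i), (-3 + 1i), (-3 - 1i), -2.
Their magnitudes are: 4.243, 4.243, 3.162, 3.162, 2.
Zeros with |z| < R = 3.0: -2.
Count = 1.
By the argument principle, (1/2πi) ∮_{|z|=R} p'(z)/p(z) dz equals exactly this count.

Number of zeros inside |z| < 3.0: 1.


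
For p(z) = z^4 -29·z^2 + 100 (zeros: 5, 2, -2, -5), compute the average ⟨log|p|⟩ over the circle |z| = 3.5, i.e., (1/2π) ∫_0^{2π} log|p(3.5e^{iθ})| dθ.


Zeros: -5, -2, 2, 5; r = 3.5.
Inside |z| < r: -2, 2. Outside (|z| ≥ r): -5, 5.
p(0) = 100, so log|p(0)| = log(100) = 4.6052.
Apply Jensen: I(r) = log|p(0)| + Σ_k log(r/|z_k|), summed over zeros inside |z| < r.
  log(r/|z_k|) for z_k = 2: log(3.5/2) = 0.5596
  log(r/|z_k|) for z_k = -2: log(3.5/2) = 0.5596
  Outside zeros (-5, 5) contribute nothing to the Jensen sum.
Sum over inside zeros: 1.1192.
I(r) = log|p(0)| + (inside sum) = 4.6052 + 1.1192 = 5.7244.
Note: since some zeros are outside |z| ≤ r, the simplified n·log(r) form does NOT apply — only the inside zeros contribute.

I(r) ≈ 5.7244.


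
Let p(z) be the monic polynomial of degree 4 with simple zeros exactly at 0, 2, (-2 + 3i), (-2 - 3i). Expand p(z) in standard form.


The polynomial is p(z) = ∏_{α ∈ S} (z − α), where S = {0, 2, (-2 + 3i), (-2 - 3i)}.
Expanding the product yields: p(z) = z^4 + 2·z^3 + 5·z^2 -26·z.
Note conjugate pairs combine to real quadratics: (z − (-2+3i))(z − (-2−3i)) = z² + 4z + 13.
The resulting polynomial has degree 4 and real coefficients as required.

p(z) = z^4 + 2·z^3 + 5·z^2 -26·z.


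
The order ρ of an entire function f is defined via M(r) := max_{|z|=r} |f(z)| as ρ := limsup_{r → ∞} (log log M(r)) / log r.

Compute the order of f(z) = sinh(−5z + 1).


sinh(w) is a linear combination of e^{iw} and e^{−iw} (or e^w, e^{−w} in the hyperbolic case), so |sinh(w)| ≤ e^{|w|}. With w = −5z + 1, |w| ≤ 5|z| + 1 = 5r + 1 on |z| = r, giving M(r) ≤ e^{5r + 1}, so ρ ≤ 1. On a suitable ray (z = it for sin/cos; z = t for sinh/cosh, t real → ∞), |sinh(−5z + 1)| grows like e^{5|t|}/2, so ρ ≥ 1. Hence ρ = 1.
Therefore ρ = 1.

Order ρ = 1.


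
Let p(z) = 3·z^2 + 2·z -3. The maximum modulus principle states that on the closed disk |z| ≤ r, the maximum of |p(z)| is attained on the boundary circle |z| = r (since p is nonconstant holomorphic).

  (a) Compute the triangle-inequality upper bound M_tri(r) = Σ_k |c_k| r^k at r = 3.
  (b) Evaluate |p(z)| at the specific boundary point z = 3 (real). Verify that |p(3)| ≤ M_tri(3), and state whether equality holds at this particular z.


Coefficients: c_0 = -3, c_1 = 2, c_2 = 3. Radius r = 3.
Part (a). Triangle bound: M_tri(r) = Σ_k |c_k| r^k
  = |-3|·3^0 + |2|·3^1 + |3|·3^2
  = 3 + 6 + 27 = 36.
This bounds M(r) := max_{|z|=r} |p(z)| from above; equality holds iff all terms c_k z^k can be made to align in phase at a single z on |z|=r.
Part (b). At z = 3 (real, on the circle |z| = r):
  p(3) = (-3)·3^0 + (2)·3^1 + (3)·3^2 = 30.
  |p(3)| = 30.
Check: |p(3)| = 30 ≤ 36 = M_tri(3). ✓ Equality does not hold at z = 3 (the coefficients have mixed signs, so the terms do not all align in phase there).

M_tri(3) = 36; |p(3)| = 30; equality at z=3: no.


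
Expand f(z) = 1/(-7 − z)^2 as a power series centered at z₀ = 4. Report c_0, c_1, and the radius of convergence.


Let w = z − z₀, so z = z₀ + w.
Then -7 − z = -7 − (z₀ + w) = (-7 − z₀) − w = -11 − w.
f(z) = 1/(-11 − w)^2 = (1/(-11)^2) · (1 − w/(-11))^{−2}.
By the binomial series (1−u)^{−2} = Σ_{n≥0} C(n+1, 1) u^n for |u|<1, with u = w/(-11):
  c_n = C(n+1, 1) / (-11)^(n+2).
  c_0 = 1/(-11)^2 = 1/121.
  c_1 = 2/(-11)^3 = -2/1331.
The series is valid for |w/d| < 1, i.e. |z − z₀| < |d|.
Radius of convergence: R = |-7 − z₀| = |-11| = 11 (distance from z₀ to the singularity z = -7).

c_0 = 1/121, c_1 = -2/1331; R = 11.


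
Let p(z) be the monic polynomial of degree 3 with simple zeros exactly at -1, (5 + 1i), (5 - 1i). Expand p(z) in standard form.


The polynomial is p(z) = ∏_{α ∈ S} (z − α), where S = {-1, (5 + 1i), (5 - 1i)}.
Expanding the product yields: p(z) = z^3 -9·z^2 + 16·z + 26.
Note conjugate pairs combine to real quadratics: (z − (5+1i))(z − (5−1i)) = z² − 10z + 26.
The resulting polynomial has degree 3 and real coefficients as required.

p(z) = z^3 -9·z^2 + 16·z + 26.


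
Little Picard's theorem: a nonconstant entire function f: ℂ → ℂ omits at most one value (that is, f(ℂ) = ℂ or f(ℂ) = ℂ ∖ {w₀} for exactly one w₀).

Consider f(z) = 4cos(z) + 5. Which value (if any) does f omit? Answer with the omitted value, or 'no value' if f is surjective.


Little Picard bounds the complement of f(ℂ) to at most one point.
cos is entire and surjective onto ℂ: for every w ∈ ℂ, cos(ζ) = w has a solution ζ ∈ ℂ (e.g., via the complex inverse arccos). With ζ = z this gives z = ζ/(1). Then 4·cos(z) takes every value in 4·ℂ = ℂ, and adding 5 is a bijection of ℂ. So f is surjective and omits no value. (Note: only on the real line is cos bounded by [−1, 1].)

Omitted value: no value.


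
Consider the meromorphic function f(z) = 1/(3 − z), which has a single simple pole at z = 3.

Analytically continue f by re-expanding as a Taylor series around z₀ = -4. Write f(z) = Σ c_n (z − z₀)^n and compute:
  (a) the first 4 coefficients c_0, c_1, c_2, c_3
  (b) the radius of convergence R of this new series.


Let w = z − z₀, so z = z₀ + w.
Then 3 − z = 3 − (z₀ + w) = (3 − z₀) − w = 7 − w.
f(z) = 1/(7 − w) = (1/(7)) · 1/(1 − w/(7)) = Σ_{n≥0} w^n / (7)^(n+1).
So c_n = 1/(7)^(n+1):
  c_0 = 1/(7)^1 = 1/7.
  c_1 = 1/(7)^2 = 1/49.
  c_2 = 1/(7)^3 = 1/343.
  c_3 = 1/(7)^4 = 1/2401.
The series is valid for |w/d| < 1, i.e. |z − z₀| < |d|.
Radius of convergence: R = |3 − z₀| = |7| = 7 (distance from z₀ to the singularity z = 3).

c_0 = 1/7, c_1 = 1/49, c_2 = 1/343, c_3 = 1/2401; R = 7.


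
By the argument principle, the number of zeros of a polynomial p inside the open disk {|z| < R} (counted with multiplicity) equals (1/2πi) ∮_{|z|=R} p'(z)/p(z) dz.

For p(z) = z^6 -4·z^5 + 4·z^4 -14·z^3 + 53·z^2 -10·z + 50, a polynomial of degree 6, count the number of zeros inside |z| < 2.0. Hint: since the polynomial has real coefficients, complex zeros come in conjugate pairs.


The zeros of p are: (-1 + 2i), (-1 - 2i), (0 + 1i), (0 - 1i), (3 + 1i), (3 - 1i).
Their magnitudes are: 2.236, 2.236, 1, 1, 3.162, 3.162.
Zeros with |z| < R = 2.0: (0 + 1i), (0 - 1i).
Count = 2.
By the argument principle, (1/2πi) ∮_{|z|=R} p'(z)/p(z) dz equals exactly this count.

Number of zeros inside |z| < 2.0: 2.


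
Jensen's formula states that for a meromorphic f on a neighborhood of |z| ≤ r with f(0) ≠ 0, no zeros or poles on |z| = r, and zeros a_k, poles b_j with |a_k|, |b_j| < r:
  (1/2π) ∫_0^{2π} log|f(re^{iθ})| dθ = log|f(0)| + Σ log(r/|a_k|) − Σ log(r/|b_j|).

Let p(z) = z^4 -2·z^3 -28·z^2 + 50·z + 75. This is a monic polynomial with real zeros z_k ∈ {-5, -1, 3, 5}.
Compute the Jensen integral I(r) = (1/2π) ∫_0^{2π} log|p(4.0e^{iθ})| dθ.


Zeros: -5, -1, 3, 5; r = 4.0.
Inside |z| < r: -1, 3. Outside (|z| ≥ r): -5, 5.
p(0) = 75, so log|p(0)| = log(75) = 4.3175.
Apply Jensen: I(r) = log|p(0)| + Σ_k log(r/|z_k|), summed over zeros inside |z| < r.
  log(r/|z_k|) for z_k = -1: log(4.0/1) = 1.3863
  log(r/|z_k|) for z_k = 3: log(4.0/3) = 0.2877
  Outside zeros (-5, 5) contribute nothing to the Jensen sum.
Sum over inside zeros: 1.6740.
I(r) = log|p(0)| + (inside sum) = 4.3175 + 1.6740 = 5.9915.
Note: since some zeros are outside |z| ≤ r, the simplified n·log(r) form does NOT apply — only the inside zeros contribute.

I(r) ≈ 5.9915.


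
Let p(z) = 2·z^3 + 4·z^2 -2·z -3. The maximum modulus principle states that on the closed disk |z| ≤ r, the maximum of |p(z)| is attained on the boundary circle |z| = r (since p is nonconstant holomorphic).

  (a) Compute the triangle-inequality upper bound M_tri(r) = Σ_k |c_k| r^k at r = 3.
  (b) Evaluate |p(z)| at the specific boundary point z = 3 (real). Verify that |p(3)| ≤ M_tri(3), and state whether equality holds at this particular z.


Coefficients: c_0 = -3, c_1 = -2, c_2 = 4, c_3 = 2. Radius r = 3.
Part (a). Triangle bound: M_tri(r) = Σ_k |c_k| r^k
  = |-3|·3^0 + |-2|·3^1 + |4|·3^2 + |2|·3^3
  = 3 + 6 + 36 + 54 = 99.
This bounds M(r) := max_{|z|=r} |p(z)| from above; equality holds iff all terms c_k z^k can be made to align in phase at a single z on |z|=r.
Part (b). At z = 3 (real, on the circle |z| = r):
  p(3) = (-3)·3^0 + (-2)·3^1 + (4)·3^2 + (2)·3^3 = 81.
  |p(3)| = 81.
Check: |p(3)| = 81 ≤ 99 = M_tri(3). ✓ Equality does not hold at z = 3 (the coefficients have mixed signs, so the terms do not all align in phase there).

M_tri(3) = 99; |p(3)| = 81; equality at z=3: no.


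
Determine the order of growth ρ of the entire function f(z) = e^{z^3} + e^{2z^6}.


Each summand is entire of order 3 and 6 respectively (as in the single-exponential case). The order of a sum is at most the max of the orders, so ρ ≤ 6. For the lower bound: on |z|=r choose arg z so that 2z^6 is real positive; then |e^{2z^6}| = e^{2r^6} while |e^{1z^3}| ≤ e^{1r^3} = o(e^{2r^6}). So |f| ≥ e^{2r^6}(1 − o(1)) and ρ ≥ 6. Hence ρ = max(3, 6) = 6.
Therefore ρ = 6.

Order ρ = 6.


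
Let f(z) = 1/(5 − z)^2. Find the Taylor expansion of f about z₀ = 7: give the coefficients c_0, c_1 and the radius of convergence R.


Let w = z − z₀, so z = z₀ + w.
Then 5 − z = 5 − (z₀ + w) = (5 − z₀) − w = -2 − w.
f(z) = 1/(-2 − w)^2 = (1/(-2)^2) · (1 − w/(-2))^{−2}.
By the binomial series (1−u)^{−2} = Σ_{n≥0} C(n+1, 1) u^n for |u|<1, with u = w/(-2):
  c_n = C(n+1, 1) / (-2)^(n+2).
  c_0 = 1/(-2)^2 = 1/4.
  c_1 = 2/(-2)^3 = -1/4.
The series is valid for |w/d| < 1, i.e. |z − z₀| < |d|.
Radius of convergence: R = |5 − z₀| = |-2| = 2 (distance from z₀ to the singularity z = 5).

c_0 = 1/4, c_1 = -1/4; R = 2.


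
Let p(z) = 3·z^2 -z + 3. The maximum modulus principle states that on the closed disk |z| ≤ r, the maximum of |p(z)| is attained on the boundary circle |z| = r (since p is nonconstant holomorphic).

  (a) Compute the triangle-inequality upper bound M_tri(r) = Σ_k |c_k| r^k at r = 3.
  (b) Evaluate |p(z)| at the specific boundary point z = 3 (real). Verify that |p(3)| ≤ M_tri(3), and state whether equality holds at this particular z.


Coefficients: c_0 = 3, c_1 = -1, c_2 = 3. Radius r = 3.
Part (a). Triangle bound: M_tri(r) = Σ_k |c_k| r^k
  = |3|·3^0 + |-1|·3^1 + |3|·3^2
  = 3 + 3 + 27 = 33.
This bounds M(r) := max_{|z|=r} |p(z)| from above; equality holds iff all terms c_k z^k can be made to align in phase at a single z on |z|=r.
Part (b). At z = 3 (real, on the circle |z| = r):
  p(3) = (3)·3^0 + (-1)·3^1 + (3)·3^2 = 27.
  |p(3)| = 27.
Check: |p(3)| = 27 ≤ 33 = M_tri(3). ✓ Equality does not hold at z = 3 (the coefficients have mixed signs, so the terms do not all align in phase there).

M_tri(3) = 33; |p(3)| = 27; equality at z=3: no.


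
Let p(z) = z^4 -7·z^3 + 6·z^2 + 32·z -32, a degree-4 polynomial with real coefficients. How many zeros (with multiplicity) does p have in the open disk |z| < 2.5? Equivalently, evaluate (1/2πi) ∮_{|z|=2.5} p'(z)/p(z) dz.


The zeros of p are: 4, 4, -2, 1.
Their magnitudes are: 4, 4, 2, 1.
Zeros with |z| < R = 2.5: -2, 1.
Count = 2.
By the argument principle, (1/2πi) ∮_{|z|=R} p'(z)/p(z) dz equals exactly this count.

Number of zeros inside |z| < 2.5: 2.


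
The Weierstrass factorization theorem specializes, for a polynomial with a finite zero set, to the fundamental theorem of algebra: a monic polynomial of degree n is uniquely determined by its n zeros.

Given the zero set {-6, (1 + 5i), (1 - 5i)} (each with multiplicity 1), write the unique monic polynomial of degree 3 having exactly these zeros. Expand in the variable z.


The polynomial is p(z) = ∏_{α ∈ S} (z − α), where S = {-6, (1 + 5i), (1 - 5i)}.
Expanding the product yields: p(z) = z^3 + 4·z^2 + 14·z + 156.
Note conjugate pairs combine to real quadratics: (z − (1+5i))(z − (1−5i)) = z² − 2z + 26.
The resulting polynomial has degree 3 and real coefficients as required.

p(z) = z^3 + 4·z^2 + 14·z + 156.


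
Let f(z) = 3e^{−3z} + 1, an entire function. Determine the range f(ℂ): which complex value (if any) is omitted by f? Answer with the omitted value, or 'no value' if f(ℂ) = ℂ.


Little Picard bounds the complement of f(ℂ) to at most one point.
e^{−3z} is never zero on ℂ, so 3·e^{−3z} takes every value in ℂ ∖ {0}. Adding 1 shifts the range to ℂ ∖ {1}. Thus f omits exactly the value 1.

Omitted value: 1.


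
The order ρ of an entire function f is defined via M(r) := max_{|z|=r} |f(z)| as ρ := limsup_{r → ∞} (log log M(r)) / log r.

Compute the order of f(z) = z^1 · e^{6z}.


M(r) = max_{|z|=r} |1|·|z|^1·|e^{6z}| = 1·r^1 · e^{6r^1} (the factors attain their maxima compatibly on |z|=r). Then log M(r) = log 1 + 1·log r + 6r^1, dominated by the last term, so log log M(r) ~ 1·log r. The polynomial factor 1z^1 contributes only a log r term and does not affect the order. ρ = 1.
Therefore ρ = 1.

Order ρ = 1.


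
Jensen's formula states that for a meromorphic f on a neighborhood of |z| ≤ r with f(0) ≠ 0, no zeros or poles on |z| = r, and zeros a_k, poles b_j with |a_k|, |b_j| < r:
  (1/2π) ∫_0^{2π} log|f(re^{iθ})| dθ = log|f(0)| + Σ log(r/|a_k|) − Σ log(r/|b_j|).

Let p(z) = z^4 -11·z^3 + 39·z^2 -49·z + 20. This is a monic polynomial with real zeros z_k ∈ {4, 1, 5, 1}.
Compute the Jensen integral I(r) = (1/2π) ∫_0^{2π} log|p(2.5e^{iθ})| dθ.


Zeros: 1, 1, 4, 5; r = 2.5.
Inside |z| < r: 1, 1. Outside (|z| ≥ r): 4, 5.
p(0) = 20, so log|p(0)| = log(20) = 2.9957.
Apply Jensen: I(r) = log|p(0)| + Σ_k log(r/|z_k|), summed over zeros inside |z| < r.
  log(r/|z_k|) for z_k = 1: log(2.5/1) = 0.9163
  log(r/|z_k|) for z_k = 1: log(2.5/1) = 0.9163
  Outside zeros (4, 5) contribute nothing to the Jensen sum.
Sum over inside zeros: 1.8326.
I(r) = log|p(0)| + (inside sum) = 2.9957 + 1.8326 = 4.8283.
Note: since some zeros are outside |z| ≤ r, the simplified n·log(r) form does NOT apply — only the inside zeros contribute.

I(r) ≈ 4.8283.


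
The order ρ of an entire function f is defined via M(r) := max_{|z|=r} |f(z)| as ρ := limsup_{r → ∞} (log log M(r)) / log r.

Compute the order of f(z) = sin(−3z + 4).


sin(w) is a linear combination of e^{iw} and e^{−iw} (or e^w, e^{−w} in the hyperbolic case), so |sin(w)| ≤ e^{|w|}. With w = −3z + 4, |w| ≤ 3|z| + 4 = 3r + 4 on |z| = r, giving M(r) ≤ e^{3r + 4}, so ρ ≤ 1. On a suitable ray (z = it for sin/cos; z = t for sinh/cosh, t real → ∞), |sin(−3z + 4)| grows like e^{3|t|}/2, so ρ ≥ 1. Hence ρ = 1.
Therefore ρ = 1.

Order ρ = 1.


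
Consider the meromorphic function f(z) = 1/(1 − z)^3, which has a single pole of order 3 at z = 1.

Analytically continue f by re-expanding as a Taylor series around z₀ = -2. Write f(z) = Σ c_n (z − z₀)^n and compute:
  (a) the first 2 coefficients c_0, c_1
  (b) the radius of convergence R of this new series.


Let w = z − z₀, so z = z₀ + w.
Then 1 − z = 1 − (z₀ + w) = (1 − z₀) − w = 3 − w.
f(z) = 1/(3 − w)^3 = (1/(3)^3) · (1 − w/(3))^{−3}.
By the binomial series (1−u)^{−3} = Σ_{n≥0} C(n+2, 2) u^n for |u|<1, with u = w/(3):
  c_n = C(n+2, 2) / (3)^(n+3).
  c_0 = 1/(3)^3 = 1/27.
  c_1 = 3/(3)^4 = 1/27.
The series is valid for |w/d| < 1, i.e. |z − z₀| < |d|.
Radius of convergence: R = |1 − z₀| = |3| = 3 (distance from z₀ to the singularity z = 1).

c_0 = 1/27, c_1 = 1/27; R = 3.


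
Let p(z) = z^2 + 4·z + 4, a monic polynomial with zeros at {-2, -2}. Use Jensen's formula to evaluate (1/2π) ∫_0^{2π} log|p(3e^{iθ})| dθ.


Zeros: -2, -2; r = 3.
Inside |z| < r: -2, -2. Outside (|z| ≥ r): ∅.
p(0) = 4, so log|p(0)| = log(4) = 1.3863.
Apply Jensen: I(r) = log|p(0)| + Σ_k log(r/|z_k|), summed over zeros inside |z| < r.
  log(r/|z_k|) for z_k = -2: log(3/2) = 0.4055
  log(r/|z_k|) for z_k = -2: log(3/2) = 0.4055
Sum over inside zeros: 0.8109.
I(r) = log|p(0)| + (inside sum) = 1.3863 + 0.8109 = 2.1972.
Closed form (all zeros inside, monic): I(r) = n·log(r) = 2·log(3) = 2.1972. ✓

I(r) ≈ 2.1972.


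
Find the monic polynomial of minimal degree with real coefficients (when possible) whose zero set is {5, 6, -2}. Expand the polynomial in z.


The polynomial is p(z) = ∏_{α ∈ S} (z − α), where S = {5, 6, -2}.
Expanding the product yields: p(z) = z^3 -9·z^2 + 8·z + 60.
The resulting polynomial has degree 3 and real coefficients as required.

p(z) = z^3 -9·z^2 + 8·z + 60.


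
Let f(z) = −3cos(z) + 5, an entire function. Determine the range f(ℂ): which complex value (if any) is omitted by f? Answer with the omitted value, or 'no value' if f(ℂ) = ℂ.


Little Picard bounds the complement of f(ℂ) to at most one point.
cos is entire and surjective onto ℂ: for every w ∈ ℂ, cos(ζ) = w has a solution ζ ∈ ℂ (e.g., via the complex inverse arccos). With ζ = z this gives z = ζ/(1). Then -3·cos(z) takes every value in -3·ℂ = ℂ, and adding 5 is a bijection of ℂ. So f is surjective and omits no value. (Note: only on the real line is cos bounded by [−1, 1].)

Omitted value: no value.


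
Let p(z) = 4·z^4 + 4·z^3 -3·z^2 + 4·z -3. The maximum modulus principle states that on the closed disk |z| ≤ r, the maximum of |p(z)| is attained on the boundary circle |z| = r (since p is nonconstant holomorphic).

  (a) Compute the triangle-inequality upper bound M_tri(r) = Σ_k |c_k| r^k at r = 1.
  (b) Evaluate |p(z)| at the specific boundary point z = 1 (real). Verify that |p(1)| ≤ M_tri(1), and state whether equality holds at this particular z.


Coefficients: c_0 = -3, c_1 = 4, c_2 = -3, c_3 = 4, c_4 = 4. Radius r = 1.
Part (a). Triangle bound: M_tri(r) = Σ_k |c_k| r^k
  = |-3|·1^0 + |4|·1^1 + |-3|·1^2 + |4|·1^3 + |4|·1^4
  = 3 + 4 + 3 + 4 + 4 = 18.
This bounds M(r) := max_{|z|=r} |p(z)| from above; equality holds iff all terms c_k z^k can be made to align in phase at a single z on |z|=r.
Part (b). At z = 1 (real, on the circle |z| = r):
  p(1) = (-3)·1^0 + (4)·1^1 + (-3)·1^2 + (4)·1^3 + (4)·1^4 = 6.
  |p(1)| = 6.
Check: |p(1)| = 6 ≤ 18 = M_tri(1). ✓ Equality does not hold at z = 1 (the coefficients have mixed signs, so the terms do not all align in phase there).

M_tri(1) = 18; |p(1)| = 6; equality at z=1: no.


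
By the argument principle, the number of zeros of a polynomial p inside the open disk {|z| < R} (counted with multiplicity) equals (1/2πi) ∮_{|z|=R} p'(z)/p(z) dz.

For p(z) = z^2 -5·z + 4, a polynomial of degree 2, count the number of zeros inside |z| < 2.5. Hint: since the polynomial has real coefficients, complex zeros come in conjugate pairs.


The zeros of p are: 1, 4.
Their magnitudes are: 1, 4.
Zeros with |z| < R = 2.5: 1.
Count = 1.
By the argument principle, (1/2πi) ∮_{|z|=R} p'(z)/p(z) dz equals exactly this count.

Number of zeros inside |z| < 2.5: 1.


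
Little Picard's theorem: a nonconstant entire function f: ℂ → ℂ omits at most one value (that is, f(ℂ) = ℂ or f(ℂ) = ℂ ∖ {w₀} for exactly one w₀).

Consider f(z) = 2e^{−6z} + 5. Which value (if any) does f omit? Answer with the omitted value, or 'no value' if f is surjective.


Little Picard bounds the complement of f(ℂ) to at most one point.
e^{−6z} is never zero on ℂ, so 2·e^{−6z} takes every value in ℂ ∖ {0}. Adding 5 shifts the range to ℂ ∖ {5}. Thus f omits exactly the value 5.

Omitted value: 5.


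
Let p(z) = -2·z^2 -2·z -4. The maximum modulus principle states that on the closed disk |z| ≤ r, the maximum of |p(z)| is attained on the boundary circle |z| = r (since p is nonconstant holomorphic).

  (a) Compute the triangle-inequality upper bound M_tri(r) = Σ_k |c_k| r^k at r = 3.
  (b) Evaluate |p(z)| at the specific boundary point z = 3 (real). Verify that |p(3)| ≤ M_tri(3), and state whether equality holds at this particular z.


Coefficients: c_0 = -4, c_1 = -2, c_2 = -2. Radius r = 3.
Part (a). Triangle bound: M_tri(r) = Σ_k |c_k| r^k
  = |-4|·3^0 + |-2|·3^1 + |-2|·3^2
  = 4 + 6 + 18 = 28.
This bounds M(r) := max_{|z|=r} |p(z)| from above; equality holds iff all terms c_k z^k can be made to align in phase at a single z on |z|=r.
Part (b). At z = 3 (real, on the circle |z| = r):
  p(3) = (-4)·3^0 + (-2)·3^1 + (-2)·3^2 = -28.
  |p(3)| = 28.
Since all nonzero coefficients share the same sign, |p(3)| = 28 = M_tri(3); the triangle bound is attained at z = 3, so in fact M(r) = 28.

M_tri(3) = 28; |p(3)| = 28; equality at z=3: yes.


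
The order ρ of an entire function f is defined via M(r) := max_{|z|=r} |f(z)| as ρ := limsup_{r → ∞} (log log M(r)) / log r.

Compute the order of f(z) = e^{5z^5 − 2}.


|e^{5z^5 − 2}| = e^{Re(5·z^5) + -2} ≤ e^{5|z|^5 + -2} = e^{5r^5 + -2} on |z| = r, so ρ ≤ 5. Choosing z on |z|=r so that 5·z^5 is real positive (always possible by picking arg z appropriately) gives |f(z)| = e^{5r^5 + -2}, matching the bound. The additive constant -2 does not affect log log M(r) ~ 5·log r. Hence ρ = 5.
Therefore ρ = 5.

Order ρ = 5.


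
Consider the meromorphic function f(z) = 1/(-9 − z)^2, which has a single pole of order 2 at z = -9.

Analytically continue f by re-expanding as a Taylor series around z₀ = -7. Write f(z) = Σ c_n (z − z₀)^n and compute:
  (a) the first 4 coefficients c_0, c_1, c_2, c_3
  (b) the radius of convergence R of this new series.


Let w = z − z₀, so z = z₀ + w.
Then -9 − z = -9 − (z₀ + w) = (-9 − z₀) − w = -2 − w.
f(z) = 1/(-2 − w)^2 = (1/(-2)^2) · (1 − w/(-2))^{−2}.
By the binomial series (1−u)^{−2} = Σ_{n≥0} C(n+1, 1) u^n for |u|<1, with u = w/(-2):
  c_n = C(n+1, 1) / (-2)^(n+2).
  c_0 = 1/(-2)^2 = 1/4.
  c_1 = 2/(-2)^3 = -1/4.
  c_2 = 3/(-2)^4 = 3/16.
  c_3 = 4/(-2)^5 = -1/8.
The series is valid for |w/d| < 1, i.e. |z − z₀| < |d|.
Radius of convergence: R = |-9 − z₀| = |-2| = 2 (distance from z₀ to the singularity z = -9).

c_0 = 1/4, c_1 = -1/4, c_2 = 3/16, c_3 = -1/8; R = 2.


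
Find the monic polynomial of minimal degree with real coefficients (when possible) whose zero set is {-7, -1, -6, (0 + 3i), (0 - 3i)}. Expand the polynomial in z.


The polynomial is p(z) = ∏_{α ∈ S} (z − α), where S = {-7, -1, -6, (0 + 3i), (0 - 3i)}.
Expanding the product yields: p(z) = z^5 + 14·z^4 + 64·z^3 + 168·z^2 + 495·z + 378.
Note conjugate pairs combine to real quadratics: (z − (0+3i))(z − (0−3i)) = z² + 9.
The resulting polynomial has degree 5 and real coefficients as required.

p(z) = z^5 + 14·z^4 + 64·z^3 + 168·z^2 + 495·z + 378.


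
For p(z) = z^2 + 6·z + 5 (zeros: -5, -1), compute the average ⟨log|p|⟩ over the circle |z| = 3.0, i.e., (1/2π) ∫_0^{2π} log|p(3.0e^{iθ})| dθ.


Zeros: -5, -1; r = 3.0.
Inside |z| < r: -1. Outside (|z| ≥ r): -5.
p(0) = 5, so log|p(0)| = log(5) = 1.6094.
Apply Jensen: I(r) = log|p(0)| + Σ_k log(r/|z_k|), summed over zeros inside |z| < r.
  log(r/|z_k|) for z_k = -1: log(3.0/1) = 1.0986
  Outside zeros (-5) contribute nothing to the Jensen sum.
Sum over inside zeros: 1.0986.
I(r) = log|p(0)| + (inside sum) = 1.6094 + 1.0986 = 2.7081.
Note: since some zeros are outside |z| ≤ r, the simplified n·log(r) form does NOT apply — only the inside zeros contribute.

I(r) ≈ 2.7081.


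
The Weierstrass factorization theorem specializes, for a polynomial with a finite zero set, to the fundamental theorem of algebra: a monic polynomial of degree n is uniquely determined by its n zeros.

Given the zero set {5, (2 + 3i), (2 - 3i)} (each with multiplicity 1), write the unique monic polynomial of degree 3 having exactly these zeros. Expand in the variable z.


The polynomial is p(z) = ∏_{α ∈ S} (z − α), where S = {5, (2 + 3i), (2 - 3i)}.
Expanding the product yields: p(z) = z^3 -9·z^2 + 33·z -65.
Note conjugate pairs combine to real quadratics: (z − (2+3i))(z − (2−3i)) = z² − 4z + 13.
The resulting polynomial has degree 3 and real coefficients as required.

p(z) = z^3 -9·z^2 + 33·z -65.


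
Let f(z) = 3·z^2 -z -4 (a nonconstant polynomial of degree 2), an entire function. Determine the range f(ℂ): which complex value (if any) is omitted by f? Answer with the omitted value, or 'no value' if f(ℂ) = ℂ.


Little Picard bounds the complement of f(ℂ) to at most one point.
For every w ∈ ℂ, the equation p(z) − w = 0 is a nonconstant polynomial in z and hence has at least one root by the fundamental theorem of algebra. So p is surjective onto ℂ, omitting no value.

Omitted value: no value.


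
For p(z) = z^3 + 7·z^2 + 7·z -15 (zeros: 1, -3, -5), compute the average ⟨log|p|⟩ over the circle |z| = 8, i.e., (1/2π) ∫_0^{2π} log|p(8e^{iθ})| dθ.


Zeros: -5, -3, 1; r = 8.
Inside |z| < r: -5, -3, 1. Outside (|z| ≥ r): ∅.
p(0) = -15, so log|p(0)| = log(15) = 2.7081.
Apply Jensen: I(r) = log|p(0)| + Σ_k log(r/|z_k|), summed over zeros inside |z| < r.
  log(r/|z_k|) for z_k = 1: log(8/1) = 2.0794
  log(r/|z_k|) for z_k = -3: log(8/3) = 0.9808
  log(r/|z_k|) for z_k = -5: log(8/5) = 0.4700
Sum over inside zeros: 3.5303.
I(r) = log|p(0)| + (inside sum) = 2.7081 + 3.5303 = 6.2383.
Closed form (all zeros inside, monic): I(r) = n·log(r) = 3·log(8) = 6.2383. ✓

I(r) ≈ 6.2383.


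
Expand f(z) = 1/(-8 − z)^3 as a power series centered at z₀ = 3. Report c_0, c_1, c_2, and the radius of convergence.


Let w = z − z₀, so z = z₀ + w.
Then -8 − z = -8 − (z₀ + w) = (-8 − z₀) − w = -11 − w.
f(z) = 1/(-11 − w)^3 = (1/(-11)^3) · (1 − w/(-11))^{−3}.
By the binomial series (1−u)^{−3} = Σ_{n≥0} C(n+2, 2) u^n for |u|<1, with u = w/(-11):
  c_n = C(n+2, 2) / (-11)^(n+3).
  c_0 = 1/(-11)^3 = -1/1331.
  c_1 = 3/(-11)^4 = 3/14641.
  c_2 = 6/(-11)^5 = -6/161051.
The series is valid for |w/d| < 1, i.e. |z − z₀| < |d|.
Radius of convergence: R = |-8 − z₀| = |-11| = 11 (distance from z₀ to the singularity z = -8).

c_0 = -1/1331, c_1 = 3/14641, c_2 = -6/161051; R = 11.


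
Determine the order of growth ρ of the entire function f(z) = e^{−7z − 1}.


|e^{−7z − 1}| = e^{Re(-7·z) + -1} ≤ e^{7|z|^1 + -1} = e^{7r^1 + -1} on |z| = r, so ρ ≤ 1. Choosing z on |z|=r so that -7·z is real positive (always possible by picking arg z appropriately) gives |f(z)| = e^{7r^1 + -1}, matching the bound. The additive constant -1 does not affect log log M(r) ~ 1·log r. Hence ρ = 1.
Therefore ρ = 1.

Order ρ = 1.


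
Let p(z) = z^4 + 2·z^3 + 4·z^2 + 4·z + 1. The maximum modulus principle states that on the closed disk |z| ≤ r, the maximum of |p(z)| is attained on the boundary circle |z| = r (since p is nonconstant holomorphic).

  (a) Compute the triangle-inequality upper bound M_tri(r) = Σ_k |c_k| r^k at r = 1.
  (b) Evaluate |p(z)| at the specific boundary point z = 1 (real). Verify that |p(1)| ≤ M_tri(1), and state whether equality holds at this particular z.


Coefficients: c_0 = 1, c_1 = 4, c_2 = 4, c_3 = 2, c_4 = 1. Radius r = 1.
Part (a). Triangle bound: M_tri(r) = Σ_k |c_k| r^k
  = |1|·1^0 + |4|·1^1 + |4|·1^2 + |2|·1^3 + |1|·1^4
  = 1 + 4 + 4 + 2 + 1 = 12.
This bounds M(r) := max_{|z|=r} |p(z)| from above; equality holds iff all terms c_k z^k can be made to align in phase at a single z on |z|=r.
Part (b). At z = 1 (real, on the circle |z| = r):
  p(1) = (1)·1^0 + (4)·1^1 + (4)·1^2 + (2)·1^3 + (1)·1^4 = 12.
  |p(1)| = 12.
Since all nonzero coefficients share the same sign, |p(1)| = 12 = M_tri(1); the triangle bound is attained at z = 1, so in fact M(r) = 12.

M_tri(1) = 12; |p(1)| = 12; equality at z=1: yes.


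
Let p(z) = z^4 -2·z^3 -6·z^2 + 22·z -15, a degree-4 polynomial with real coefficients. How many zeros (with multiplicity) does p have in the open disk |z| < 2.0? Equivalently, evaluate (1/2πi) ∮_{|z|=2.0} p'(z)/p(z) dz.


The zeros of p are: (2 + 1i), (2 - 1i), -3, 1.
Their magnitudes are: 2.236, 2.236, 3, 1.
Zeros with |z| < R = 2.0: 1.
Count = 1.
By the argument principle, (1/2πi) ∮_{|z|=R} p'(z)/p(z) dz equals exactly this count.

Number of zeros inside |z| < 2.0: 1.


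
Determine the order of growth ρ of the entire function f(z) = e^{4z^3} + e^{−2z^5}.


Each summand is entire of order 3 and 5 respectively (as in the single-exponential case). The order of a sum is at most the max of the orders, so ρ ≤ 5. For the lower bound: on |z|=r choose arg z so that -2z^5 is real positive; then |e^{-2z^5}| = e^{2r^5} while |e^{4z^3}| ≤ e^{4r^3} = o(e^{2r^5}). So |f| ≥ e^{2r^5}(1 − o(1)) and ρ ≥ 5. Hence ρ = max(3, 5) = 5.
Therefore ρ = 5.

Order ρ = 5.


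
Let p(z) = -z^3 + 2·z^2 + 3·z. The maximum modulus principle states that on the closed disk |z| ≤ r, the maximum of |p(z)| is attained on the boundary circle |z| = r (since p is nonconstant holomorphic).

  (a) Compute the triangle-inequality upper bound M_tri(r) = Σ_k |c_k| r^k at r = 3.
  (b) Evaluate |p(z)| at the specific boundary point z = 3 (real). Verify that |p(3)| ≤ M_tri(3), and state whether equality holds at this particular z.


Coefficients: c_0 = 0, c_1 = 3, c_2 = 2, c_3 = -1. Radius r = 3.
Part (a). Triangle bound: M_tri(r) = Σ_k |c_k| r^k
  = |0|·3^0 + |3|·3^1 + |2|·3^2 + |-1|·3^3
  = 0 + 9 + 18 + 27 = 54.
This bounds M(r) := max_{|z|=r} |p(z)| from above; equality holds iff all terms c_k z^k can be made to align in phase at a single z on |z|=r.
Part (b). At z = 3 (real, on the circle |z| = r):
  p(3) = (0)·3^0 + (3)·3^1 + (2)·3^2 + (-1)·3^3 = 0.
  |p(3)| = 0.
Check: |p(3)| = 0 ≤ 54 = M_tri(3). ✓ Equality does not hold at z = 3 (the coefficients have mixed signs, so the terms do not all align in phase there).

M_tri(3) = 54; |p(3)| = 0; equality at z=3: no.


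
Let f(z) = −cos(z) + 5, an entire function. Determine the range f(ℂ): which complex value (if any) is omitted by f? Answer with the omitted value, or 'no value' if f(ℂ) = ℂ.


Little Picard bounds the complement of f(ℂ) to at most one point.
cos is entire and surjective onto ℂ: for every w ∈ ℂ, cos(ζ) = w has a solution ζ ∈ ℂ (e.g., via the complex inverse arccos). With ζ = z this gives z = ζ/(1). Then -1·cos(z) takes every value in -1·ℂ = ℂ, and adding 5 is a bijection of ℂ. So f is surjective and omits no value. (Note: only on the real line is cos bounded by [−1, 1].)

Omitted value: no value.


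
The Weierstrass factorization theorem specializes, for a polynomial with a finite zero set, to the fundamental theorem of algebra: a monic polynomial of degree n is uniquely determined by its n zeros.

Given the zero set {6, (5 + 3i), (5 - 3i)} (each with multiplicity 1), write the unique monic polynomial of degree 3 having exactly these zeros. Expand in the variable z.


The polynomial is p(z) = ∏_{α ∈ S} (z − α), where S = {6, (5 + 3i), (5 - 3i)}.
Expanding the product yields: p(z) = z^3 -16·z^2 + 94·z -204.
Note conjugate pairs combine to real quadratics: (z − (5+3i))(z − (5−3i)) = z² − 10z + 34.
The resulting polynomial has degree 3 and real coefficients as required.

p(z) = z^3 -16·z^2 + 94·z -204.


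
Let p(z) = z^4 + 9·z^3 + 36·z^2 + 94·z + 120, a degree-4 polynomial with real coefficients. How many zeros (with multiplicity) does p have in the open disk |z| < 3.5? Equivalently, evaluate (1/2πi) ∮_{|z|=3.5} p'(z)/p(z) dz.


The zeros of p are: (-1 + 3i), (-1 - 3i), -3, -4.
Their magnitudes are: 3.162, 3.162, 3, 4.
Zeros with |z| < R = 3.5: (-1 + 3i), (-1 - 3i), -3.
Count = 3.
By the argument principle, (1/2πi) ∮_{|z|=R} p'(z)/p(z) dz equals exactly this count.

Number of zeros inside |z| < 3.5: 3.


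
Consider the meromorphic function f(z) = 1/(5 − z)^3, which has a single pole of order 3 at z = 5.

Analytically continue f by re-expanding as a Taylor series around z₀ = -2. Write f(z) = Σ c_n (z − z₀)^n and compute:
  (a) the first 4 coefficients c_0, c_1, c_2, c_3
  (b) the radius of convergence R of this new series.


Let w = z − z₀, so z = z₀ + w.
Then 5 − z = 5 − (z₀ + w) = (5 − z₀) − w = 7 − w.
f(z) = 1/(7 − w)^3 = (1/(7)^3) · (1 − w/(7))^{−3}.
By the binomial series (1−u)^{−3} = Σ_{n≥0} C(n+2, 2) u^n for |u|<1, with u = w/(7):
  c_n = C(n+2, 2) / (7)^(n+3).
  c_0 = 1/(7)^3 = 1/343.
  c_1 = 3/(7)^4 = 3/2401.
  c_2 = 6/(7)^5 = 6/16807.
  c_3 = 10/(7)^6 = 10/117649.
The series is valid for |w/d| < 1, i.e. |z − z₀| < |d|.
Radius of convergence: R = |5 − z₀| = |7| = 7 (distance from z₀ to the singularity z = 5).

c_0 = 1/343, c_1 = 3/2401, c_2 = 6/16807, c_3 = 10/117649; R = 7.


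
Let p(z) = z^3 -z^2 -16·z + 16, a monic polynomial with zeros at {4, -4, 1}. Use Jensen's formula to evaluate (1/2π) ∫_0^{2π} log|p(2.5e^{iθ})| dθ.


Zeros: -4, 1, 4; r = 2.5.
Inside |z| < r: 1. Outside (|z| ≥ r): -4, 4.
p(0) = 16, so log|p(0)| = log(16) = 2.7726.
Apply Jensen: I(r) = log|p(0)| + Σ_k log(r/|z_k|), summed over zeros inside |z| < r.
  log(r/|z_k|) for z_k = 1: log(2.5/1) = 0.9163
  Outside zeros (-4, 4) contribute nothing to the Jensen sum.
Sum over inside zeros: 0.9163.
I(r) = log|p(0)| + (inside sum) = 2.7726 + 0.9163 = 3.6889.
Note: since some zeros are outside |z| ≤ r, the simplified n·log(r) form does NOT apply — only the inside zeros contribute.

I(r) ≈ 3.6889.


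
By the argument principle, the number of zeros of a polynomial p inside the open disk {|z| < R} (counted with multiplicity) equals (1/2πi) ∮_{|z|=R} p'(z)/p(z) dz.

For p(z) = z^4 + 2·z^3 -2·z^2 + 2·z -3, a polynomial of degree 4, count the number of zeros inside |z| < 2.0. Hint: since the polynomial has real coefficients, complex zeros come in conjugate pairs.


The zeros of p are: 1, -3, (0 + 1i), (0 - 1i).
Their magnitudes are: 1, 3, 1, 1.
Zeros with |z| < R = 2.0: 1, (0 + 1i), (0 - 1i).
Count = 3.
By the argument principle, (1/2πi) ∮_{|z|=R} p'(z)/p(z) dz equals exactly this count.

Number of zeros inside |z| < 2.0: 3.
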